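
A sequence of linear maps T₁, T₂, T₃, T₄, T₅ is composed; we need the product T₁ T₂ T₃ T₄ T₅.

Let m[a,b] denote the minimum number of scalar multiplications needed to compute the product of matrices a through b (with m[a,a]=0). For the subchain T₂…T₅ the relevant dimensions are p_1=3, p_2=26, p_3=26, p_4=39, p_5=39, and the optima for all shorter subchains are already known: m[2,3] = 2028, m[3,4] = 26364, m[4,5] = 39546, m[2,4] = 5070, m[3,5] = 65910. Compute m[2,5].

m[2,5] = min over k∈[2,4] of m[2,k]+m[k+1,5]+p_{1}·p_k·p_{5}.
k=2: 0 + 65910 + 3·26·39 = 68952; k=3: 2028 + 39546 + 3·26·39 = 44616; k=4: 5070 + 0 + 3·39·39 = 9633.
Minimum: 9633 at k=4.

9633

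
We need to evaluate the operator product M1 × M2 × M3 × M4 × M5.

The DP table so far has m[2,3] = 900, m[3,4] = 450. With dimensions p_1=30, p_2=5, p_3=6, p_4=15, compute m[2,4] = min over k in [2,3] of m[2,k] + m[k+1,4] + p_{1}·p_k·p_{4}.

2700

m[2,4] = min over k∈[2,3] of m[2,k]+m[k+1,4]+p_{1}·p_k·p_{4}.
k=2: 0 + 450 + 30·5·15 = 2700; k=3: 900 + 0 + 30·6·15 = 3600.
Minimum: 2700 at k=2.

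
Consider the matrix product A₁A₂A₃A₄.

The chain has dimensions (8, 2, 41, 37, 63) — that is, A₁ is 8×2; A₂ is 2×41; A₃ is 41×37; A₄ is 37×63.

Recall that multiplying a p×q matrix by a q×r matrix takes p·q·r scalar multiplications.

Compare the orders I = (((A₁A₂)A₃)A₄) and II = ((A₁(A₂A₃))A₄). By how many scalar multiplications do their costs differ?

9166

Order I = (((A₁A₂)A₃)A₄): (A₁A₂): 8×2 by 2×41 → 8×41, cost 8·2·41 = 656; ((A₁A₂)A₃): 8×41 by 41×37 → 8×37, cost 8·41·37 = 12136; cumulative 12792; (((A₁A₂)A₃)A₄): 8×37 by 37×63 → 8×63, cost 8·37·63 = 18648; cumulative 31440. Total 31440.
Order II = ((A₁(A₂A₃))A₄): (A₂A₃): 2×41 by 41×37 → 2×37, cost 2·41·37 = 3034; (A₁(A₂A₃)): 8×2 by 2×37 → 8×37, cost 8·2·37 = 592; cumulative 3626; ((A₁(A₂A₃))A₄): 8×37 by 37×63 → 8×63, cost 8·37·63 = 18648; cumulative 22274. Total 22274.
Difference: |31440 − 22274| = 9166.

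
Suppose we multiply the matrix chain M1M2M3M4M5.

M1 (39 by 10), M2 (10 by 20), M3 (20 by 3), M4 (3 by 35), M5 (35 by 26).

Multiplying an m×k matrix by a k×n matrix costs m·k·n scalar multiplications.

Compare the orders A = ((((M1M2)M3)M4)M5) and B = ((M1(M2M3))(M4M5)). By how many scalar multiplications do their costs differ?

42183

Order A = ((((M1M2)M3)M4)M5): (M1M2): 39×10 by 10×20 → 39×20, cost 39·10·20 = 7800; ((M1M2)M3): 39×20 by 20×3 → 39×3, cost 39·20·3 = 2340; cumulative 10140; (((M1M2)M3)M4): 39×3 by 3×35 → 39×35, cost 39·3·35 = 4095; cumulative 14235; ((((M1M2)M3)M4)M5): 39×35 by 35×26 → 39×26, cost 39·35·26 = 35490; cumulative 49725. Total 49725.
Order B = ((M1(M2M3))(M4M5)): (M2M3): 10×20 by 20×3 → 10×3, cost 10·20·3 = 600; (M1(M2M3)): 39×10 by 10×3 → 39×3, cost 39·10·3 = 1170; cumulative 1770; (M4M5): 3×35 by 35×26 → 3×26, cost 3·35·26 = 2730; ((M1(M2M3))(M4M5)): 39×3 by 3×26 → 39×26, cost 39·3·26 = 3042; cumulative 7542. Total 7542.
Difference: |49725 − 7542| = 42183.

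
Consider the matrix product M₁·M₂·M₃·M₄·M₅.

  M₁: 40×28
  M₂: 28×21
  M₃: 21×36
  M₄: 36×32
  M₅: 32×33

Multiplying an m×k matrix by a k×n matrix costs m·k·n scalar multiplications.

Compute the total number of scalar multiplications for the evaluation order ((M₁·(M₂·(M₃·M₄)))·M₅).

121088

(M₃·M₄): 21×36 by 36×32 → 21×32, cost 21·36·32 = 24192
(M₂·(M₃·M₄)): 28×21 by 21×32 → 28×32, cost 28·21·32 = 18816; cumulative 43008
(M₁·(M₂·(M₃·M₄))): 40×28 by 28×32 → 40×32, cost 40·28·32 = 35840; cumulative 78848
((M₁·(M₂·(M₃·M₄)))·M₅): 40×32 by 32×33 → 40×33, cost 40·32·33 = 42240; cumulative 121088
Total: 121088 scalar multiplications.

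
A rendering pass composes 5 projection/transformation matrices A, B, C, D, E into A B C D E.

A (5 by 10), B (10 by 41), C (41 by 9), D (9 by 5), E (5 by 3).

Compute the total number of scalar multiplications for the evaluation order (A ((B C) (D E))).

4245

(B C): 10×41 by 41×9 → 10×9, cost 10·41·9 = 3690
(D E): 9×5 by 5×3 → 9×3, cost 9·5·3 = 135
((B C) (D E)): 10×9 by 9×3 → 10×3, cost 10·9·3 = 270; cumulative 4095
(A ((B C) (D E))): 5×10 by 10×3 → 5×3, cost 5·10·3 = 150; cumulative 4245
Total: 4245 scalar multiplications.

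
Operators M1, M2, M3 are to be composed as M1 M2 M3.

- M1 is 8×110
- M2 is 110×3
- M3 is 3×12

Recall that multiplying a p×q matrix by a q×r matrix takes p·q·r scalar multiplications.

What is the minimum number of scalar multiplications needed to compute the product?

Order (M1 (M2 M3)): (M2 M3): 110×3 by 3×12 → 110×12, cost 110·3·12 = 3960; (M1 (M2 M3)): 8×110 by 110×12 → 8×12, cost 8·110·12 = 10560; cumulative 14520. Total 14520.
Order ((M1 M2) M3): (M1 M2): 8×110 by 110×3 → 8×3, cost 8·110·3 = 2640; ((M1 M2) M3): 8×3 by 3×12 → 8×12, cost 8·3·12 = 288; cumulative 2928. Total 2928.
Minimum: 2928.

2928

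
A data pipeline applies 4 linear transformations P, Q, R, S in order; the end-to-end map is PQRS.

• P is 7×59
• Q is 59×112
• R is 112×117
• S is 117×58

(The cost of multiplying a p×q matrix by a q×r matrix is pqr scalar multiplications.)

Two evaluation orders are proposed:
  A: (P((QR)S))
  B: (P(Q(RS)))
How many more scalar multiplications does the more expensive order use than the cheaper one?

30214

Order A = (P((QR)S)): (QR): 59×112 by 112×117 → 59×117, cost 59·112·117 = 773136; ((QR)S): 59×117 by 117×58 → 59×58, cost 59·117·58 = 400374; cumulative 1173510; (P((QR)S)): 7×59 by 59×58 → 7×58, cost 7·59·58 = 23954; cumulative 1197464. Total 1197464.
Order B = (P(Q(RS))): (RS): 112×117 by 117×58 → 112×58, cost 112·117·58 = 760032; (Q(RS)): 59×112 by 112×58 → 59×58, cost 59·112·58 = 383264; cumulative 1143296; (P(Q(RS))): 7×59 by 59×58 → 7×58, cost 7·59·58 = 23954; cumulative 1167250. Total 1167250.
Difference: |1197464 − 1167250| = 30214.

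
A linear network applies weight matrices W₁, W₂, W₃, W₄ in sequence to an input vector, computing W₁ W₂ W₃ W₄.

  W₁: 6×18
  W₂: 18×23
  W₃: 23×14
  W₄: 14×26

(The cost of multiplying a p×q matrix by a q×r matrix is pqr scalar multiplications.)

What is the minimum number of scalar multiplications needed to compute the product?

6600

Adjacent pairs: W₁W₂ = 6·18·23 = 2484; W₂W₃ = 18·23·14 = 5796; W₃W₄ = 23·14·26 = 8372.
Length 3: W₁..W₃: k=1: 0+5796+6·18·14=7308; k=2: 2484+0+6·23·14=4416 → min 4416 | W₂..W₄: k=2: 0+8372+18·23·26=19136; k=3: 5796+0+18·14·26=12348 → min 12348.
Length 4: W₁..W₄: k=1: 0+12348+6·18·26=15156; k=2: 2484+8372+6·23·26=14444; k=3: 4416+0+6·14·26=6600 → min 6600.
Optimal order: (((W₁ W₂) W₃) W₄) with cost 6600.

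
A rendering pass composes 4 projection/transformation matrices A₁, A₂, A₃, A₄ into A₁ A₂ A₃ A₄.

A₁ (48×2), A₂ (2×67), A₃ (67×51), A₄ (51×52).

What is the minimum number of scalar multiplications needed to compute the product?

17130

Adjacent pairs: A₁A₂ = 48·2·67 = 6432; A₂A₃ = 2·67·51 = 6834; A₃A₄ = 67·51·52 = 177684.
Length 3: A₁..A₃: k=1: 0+6834+48·2·51=11730; k=2: 6432+0+48·67·51=170448 → min 11730 | A₂..A₄: k=2: 0+177684+2·67·52=184652; k=3: 6834+0+2·51·52=12138 → min 12138.
Length 4: A₁..A₄: k=1: 0+12138+48·2·52=17130; k=2: 6432+177684+48·67·52=351348; k=3: 11730+0+48·51·52=139026 → min 17130.
Optimal order: (A₁ ((A₂ A₃) A₄)) with cost 17130.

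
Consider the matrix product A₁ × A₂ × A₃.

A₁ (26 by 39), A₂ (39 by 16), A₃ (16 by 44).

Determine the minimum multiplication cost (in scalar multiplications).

Order (A₁ × (A₂ × A₃)): (A₂ × A₃): 39×16 by 16×44 → 39×44, cost 39·16·44 = 27456; (A₁ × (A₂ × A₃)): 26×39 by 39×44 → 26×44, cost 26·39·44 = 44616; cumulative 72072. Total 72072.
Order ((A₁ × A₂) × A₃): (A₁ × A₂): 26×39 by 39×16 → 26×16, cost 26·39·16 = 16224; ((A₁ × A₂) × A₃): 26×16 by 16×44 → 26×44, cost 26·16·44 = 18304; cumulative 34528. Total 34528.
Minimum: 34528.

34528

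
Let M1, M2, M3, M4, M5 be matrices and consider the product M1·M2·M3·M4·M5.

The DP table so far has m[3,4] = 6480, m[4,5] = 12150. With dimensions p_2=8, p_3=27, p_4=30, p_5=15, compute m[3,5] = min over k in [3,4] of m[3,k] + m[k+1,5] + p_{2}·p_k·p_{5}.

10080

m[3,5] = min over k∈[3,4] of m[3,k]+m[k+1,5]+p_{2}·p_k·p_{5}.
k=3: 0 + 12150 + 8·27·15 = 15390; k=4: 6480 + 0 + 8·30·15 = 10080.
Minimum: 10080 at k=4.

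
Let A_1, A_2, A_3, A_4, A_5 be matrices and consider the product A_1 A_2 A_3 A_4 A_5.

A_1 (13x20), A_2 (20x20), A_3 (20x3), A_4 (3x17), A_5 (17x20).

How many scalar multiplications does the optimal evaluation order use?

Adjacent pairs: A_1A_2 = 13·20·20 = 5200; A_2A_3 = 20·20·3 = 1200; A_3A_4 = 20·3·17 = 1020; A_4A_5 = 3·17·20 = 1020.
Length 3: A_1..A_3: k=1: 0+1200+13·20·3=1980; k=2: 5200+0+13·20·3=5980 → min 1980 | A_2..A_4: k=2: 0+1020+20·20·17=7820; k=3: 1200+0+20·3·17=2220 → min 2220 | A_3..A_5: k=3: 0+1020+20·3·20=2220; k=4: 1020+0+20·17·20=7820 → min 2220.
Length 4: A_1..A_4: k=1: 0+2220+13·20·17=6640; k=2: 5200+1020+13·20·17=10640; k=3: 1980+0+13·3·17=2643 → min 2643 | A_2..A_5: k=2: 0+2220+20·20·20=10220; k=3: 1200+1020+20·3·20=3420; k=4: 2220+0+20·17·20=9020 → min 3420.
Length 5: A_1..A_5: k=1: 0+3420+13·20·20=8620; k=2: 5200+2220+13·20·20=12620; k=3: 1980+1020+13·3·20=3780; k=4: 2643+0+13·17·20=7063 → min 3780.
Optimal order: ((A_1 (A_2 A_3)) (A_4 A_5)) with cost 3780.

3780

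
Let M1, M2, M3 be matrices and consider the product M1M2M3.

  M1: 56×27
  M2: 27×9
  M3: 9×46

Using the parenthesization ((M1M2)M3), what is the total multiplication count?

(M1M2): 56×27 by 27×9 → 56×9, cost 56·27·9 = 13608
((M1M2)M3): 56×9 by 9×46 → 56×46, cost 56·9·46 = 23184; cumulative 36792
Total: 36792 scalar multiplications.

36792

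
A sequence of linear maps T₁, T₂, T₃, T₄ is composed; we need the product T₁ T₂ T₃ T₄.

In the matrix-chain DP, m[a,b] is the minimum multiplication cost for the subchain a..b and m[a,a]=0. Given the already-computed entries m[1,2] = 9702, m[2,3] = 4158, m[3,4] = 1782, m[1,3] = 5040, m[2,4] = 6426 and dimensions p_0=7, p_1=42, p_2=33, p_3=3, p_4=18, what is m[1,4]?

5418

m[1,4] = min over k∈[1,3] of m[1,k]+m[k+1,4]+p_{0}·p_k·p_{4}.
k=1: 0 + 6426 + 7·42·18 = 11718; k=2: 9702 + 1782 + 7·33·18 = 15642; k=3: 5040 + 0 + 7·3·18 = 5418.
Minimum: 5418 at k=3.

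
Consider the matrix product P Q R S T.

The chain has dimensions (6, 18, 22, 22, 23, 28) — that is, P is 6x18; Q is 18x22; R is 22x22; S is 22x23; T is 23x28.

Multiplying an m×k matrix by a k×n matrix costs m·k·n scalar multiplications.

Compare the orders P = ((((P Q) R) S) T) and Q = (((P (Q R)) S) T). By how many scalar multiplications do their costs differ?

5808

Order P = ((((P Q) R) S) T): (P Q): 6×18 by 18×22 → 6×22, cost 6·18·22 = 2376; ((P Q) R): 6×22 by 22×22 → 6×22, cost 6·22·22 = 2904; cumulative 5280; (((P Q) R) S): 6×22 by 22×23 → 6×23, cost 6·22·23 = 3036; cumulative 8316; ((((P Q) R) S) T): 6×23 by 23×28 → 6×28, cost 6·23·28 = 3864; cumulative 12180. Total 12180.
Order Q = (((P (Q R)) S) T): (Q R): 18×22 by 22×22 → 18×22, cost 18·22·22 = 8712; (P (Q R)): 6×18 by 18×22 → 6×22, cost 6·18·22 = 2376; cumulative 11088; ((P (Q R)) S): 6×22 by 22×23 → 6×23, cost 6·22·23 = 3036; cumulative 14124; (((P (Q R)) S) T): 6×23 by 23×28 → 6×28, cost 6·23·28 = 3864; cumulative 17988. Total 17988.
Difference: |12180 − 17988| = 5808.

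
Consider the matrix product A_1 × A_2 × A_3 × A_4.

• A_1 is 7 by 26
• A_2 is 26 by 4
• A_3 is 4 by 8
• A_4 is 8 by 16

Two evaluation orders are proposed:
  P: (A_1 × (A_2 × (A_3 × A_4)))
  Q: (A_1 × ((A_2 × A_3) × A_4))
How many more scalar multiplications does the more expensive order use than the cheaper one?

Order P = (A_1 × (A_2 × (A_3 × A_4))): (A_3 × A_4): 4×8 by 8×16 → 4×16, cost 4·8·16 = 512; (A_2 × (A_3 × A_4)): 26×4 by 4×16 → 26×16, cost 26·4·16 = 1664; cumulative 2176; (A_1 × (A_2 × (A_3 × A_4))): 7×26 by 26×16 → 7×16, cost 7·26·16 = 2912; cumulative 5088. Total 5088.
Order Q = (A_1 × ((A_2 × A_3) × A_4)): (A_2 × A_3): 26×4 by 4×8 → 26×8, cost 26·4·8 = 832; ((A_2 × A_3) × A_4): 26×8 by 8×16 → 26×16, cost 26·8·16 = 3328; cumulative 4160; (A_1 × ((A_2 × A_3) × A_4)): 7×26 by 26×16 → 7×16, cost 7·26·16 = 2912; cumulative 7072. Total 7072.
Difference: |5088 − 7072| = 1984.

1984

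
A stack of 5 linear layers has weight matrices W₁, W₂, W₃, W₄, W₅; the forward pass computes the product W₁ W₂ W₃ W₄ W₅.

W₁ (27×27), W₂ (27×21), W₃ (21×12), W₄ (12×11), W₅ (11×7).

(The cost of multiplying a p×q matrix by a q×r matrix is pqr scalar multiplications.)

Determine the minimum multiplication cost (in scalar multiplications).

Adjacent pairs: W₁W₂ = 27·27·21 = 15309; W₂W₃ = 27·21·12 = 6804; W₃W₄ = 21·12·11 = 2772; W₄W₅ = 12·11·7 = 924.
Length 3: W₁..W₃: k=1: 0+6804+27·27·12=15552; k=2: 15309+0+27·21·12=22113 → min 15552 | W₂..W₄: k=2: 0+2772+27·21·11=9009; k=3: 6804+0+27·12·11=10368 → min 9009 | W₃..W₅: k=3: 0+924+21·12·7=2688; k=4: 2772+0+21·11·7=4389 → min 2688.
Length 4: W₁..W₄: k=1: 0+9009+27·27·11=17028; k=2: 15309+2772+27·21·11=24318; k=3: 15552+0+27·12·11=19116 → min 17028 | W₂..W₅: k=2: 0+2688+27·21·7=6657; k=3: 6804+924+27·12·7=9996; k=4: 9009+0+27·11·7=11088 → min 6657.
Length 5: W₁..W₅: k=1: 0+6657+27·27·7=11760; k=2: 15309+2688+27·21·7=21966; k=3: 15552+924+27·12·7=18744; k=4: 17028+0+27·11·7=19107 → min 11760.
Optimal order: (W₁ (W₂ (W₃ (W₄ W₅)))) with cost 11760.

11760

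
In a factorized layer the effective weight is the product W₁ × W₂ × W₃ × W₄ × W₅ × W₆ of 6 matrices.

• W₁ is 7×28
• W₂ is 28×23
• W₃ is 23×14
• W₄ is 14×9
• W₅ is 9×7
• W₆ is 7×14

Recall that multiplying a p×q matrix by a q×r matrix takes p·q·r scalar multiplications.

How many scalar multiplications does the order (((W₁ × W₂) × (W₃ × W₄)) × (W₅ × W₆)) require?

10619

(W₁ × W₂): 7×28 by 28×23 → 7×23, cost 7·28·23 = 4508
(W₃ × W₄): 23×14 by 14×9 → 23×9, cost 23·14·9 = 2898
((W₁ × W₂) × (W₃ × W₄)): 7×23 by 23×9 → 7×9, cost 7·23·9 = 1449; cumulative 8855
(W₅ × W₆): 9×7 by 7×14 → 9×14, cost 9·7·14 = 882
(((W₁ × W₂) × (W₃ × W₄)) × (W₅ × W₆)): 7×9 by 9×14 → 7×14, cost 7·9·14 = 882; cumulative 10619
Total: 10619 scalar multiplications.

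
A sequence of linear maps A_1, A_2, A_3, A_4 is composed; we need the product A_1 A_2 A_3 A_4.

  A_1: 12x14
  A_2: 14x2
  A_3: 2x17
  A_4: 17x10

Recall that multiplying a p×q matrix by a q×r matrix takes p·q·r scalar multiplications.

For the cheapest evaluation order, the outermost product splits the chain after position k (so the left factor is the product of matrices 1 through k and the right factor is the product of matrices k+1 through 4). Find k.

2

Adjacent pairs: A_1A_2 = 12·14·2 = 336; A_2A_3 = 14·2·17 = 476; A_3A_4 = 2·17·10 = 340.
Length 3: A_1..A_3: k=1: 0+476+12·14·17=3332; k=2: 336+0+12·2·17=744 → min 744 | A_2..A_4: k=2: 0+340+14·2·10=620; k=3: 476+0+14·17·10=2856 → min 620.
Top-level splits: k=1: (A_1..A_1)·(A_2..A_4) → 0+620+12·14·10 = 2300; k=2: (A_1..A_2)·(A_3..A_4) → 336+340+12·2·10 = 916; k=3: (A_1..A_3)·(A_4..A_4) → 744+0+12·17·10 = 2784.
Best split is after A_2, i.e. k = 2.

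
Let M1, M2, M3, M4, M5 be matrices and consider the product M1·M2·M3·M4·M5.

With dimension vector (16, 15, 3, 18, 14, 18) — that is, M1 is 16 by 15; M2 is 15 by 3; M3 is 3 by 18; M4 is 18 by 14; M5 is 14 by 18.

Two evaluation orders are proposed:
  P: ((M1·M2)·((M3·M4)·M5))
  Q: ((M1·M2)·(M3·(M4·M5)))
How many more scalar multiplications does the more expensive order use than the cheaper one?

3996

Order P = ((M1·M2)·((M3·M4)·M5)): (M1·M2): 16×15 by 15×3 → 16×3, cost 16·15·3 = 720; (M3·M4): 3×18 by 18×14 → 3×14, cost 3·18·14 = 756; ((M3·M4)·M5): 3×14 by 14×18 → 3×18, cost 3·14·18 = 756; cumulative 1512; ((M1·M2)·((M3·M4)·M5)): 16×3 by 3×18 → 16×18, cost 16·3·18 = 864; cumulative 3096. Total 3096.
Order Q = ((M1·M2)·(M3·(M4·M5))): (M1·M2): 16×15 by 15×3 → 16×3, cost 16·15·3 = 720; (M4·M5): 18×14 by 14×18 → 18×18, cost 18·14·18 = 4536; (M3·(M4·M5)): 3×18 by 18×18 → 3×18, cost 3·18·18 = 972; cumulative 5508; ((M1·M2)·(M3·(M4·M5))): 16×3 by 3×18 → 16×18, cost 16·3·18 = 864; cumulative 7092. Total 7092.
Difference: |3096 − 7092| = 3996.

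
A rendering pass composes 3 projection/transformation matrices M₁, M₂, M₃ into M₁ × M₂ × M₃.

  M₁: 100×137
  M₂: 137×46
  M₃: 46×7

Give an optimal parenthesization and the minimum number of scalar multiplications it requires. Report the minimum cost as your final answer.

(M₁ × (M₂ × M₃)): cost 140014.
((M₁ × M₂) × M₃): cost 662400.
Optimal: (M₁ × (M₂ × M₃)) with cost 140014.

140014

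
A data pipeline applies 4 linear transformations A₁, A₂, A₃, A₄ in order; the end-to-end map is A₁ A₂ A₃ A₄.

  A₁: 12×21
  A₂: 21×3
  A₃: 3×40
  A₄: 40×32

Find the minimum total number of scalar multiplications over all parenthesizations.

Adjacent pairs: A₁A₂ = 12·21·3 = 756; A₂A₃ = 21·3·40 = 2520; A₃A₄ = 3·40·32 = 3840.
Length 3: A₁..A₃: k=1: 0+2520+12·21·40=12600; k=2: 756+0+12·3·40=2196 → min 2196 | A₂..A₄: k=2: 0+3840+21·3·32=5856; k=3: 2520+0+21·40·32=29400 → min 5856.
Length 4: A₁..A₄: k=1: 0+5856+12·21·32=13920; k=2: 756+3840+12·3·32=5748; k=3: 2196+0+12·40·32=17556 → min 5748.
Optimal order: ((A₁ A₂) (A₃ A₄)) with cost 5748.

5748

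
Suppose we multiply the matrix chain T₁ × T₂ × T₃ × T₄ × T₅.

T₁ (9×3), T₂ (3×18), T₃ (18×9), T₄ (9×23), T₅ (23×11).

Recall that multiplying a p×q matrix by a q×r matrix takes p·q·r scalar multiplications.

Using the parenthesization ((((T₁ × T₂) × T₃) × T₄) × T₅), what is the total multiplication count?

(T₁ × T₂): 9×3 by 3×18 → 9×18, cost 9·3·18 = 486
((T₁ × T₂) × T₃): 9×18 by 18×9 → 9×9, cost 9·18·9 = 1458; cumulative 1944
(((T₁ × T₂) × T₃) × T₄): 9×9 by 9×23 → 9×23, cost 9·9·23 = 1863; cumulative 3807
((((T₁ × T₂) × T₃) × T₄) × T₅): 9×23 by 23×11 → 9×11, cost 9·23·11 = 2277; cumulative 6084
Total: 6084 scalar multiplications.

6084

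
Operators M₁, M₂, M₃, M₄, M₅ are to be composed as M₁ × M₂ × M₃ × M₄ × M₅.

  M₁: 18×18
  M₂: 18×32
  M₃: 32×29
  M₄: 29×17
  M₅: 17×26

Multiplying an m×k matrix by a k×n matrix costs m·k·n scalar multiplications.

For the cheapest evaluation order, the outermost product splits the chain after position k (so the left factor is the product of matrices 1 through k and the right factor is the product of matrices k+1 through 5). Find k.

4

Adjacent pairs: M₁M₂ = 18·18·32 = 10368; M₂M₃ = 18·32·29 = 16704; M₃M₄ = 32·29·17 = 15776; M₄M₅ = 29·17·26 = 12818.
Length 3: M₁..M₃: k=1: 0+16704+18·18·29=26100; k=2: 10368+0+18·32·29=27072 → min 26100 | M₂..M₄: k=2: 0+15776+18·32·17=25568; k=3: 16704+0+18·29·17=25578 → min 25568 | M₃..M₅: k=3: 0+12818+32·29·26=36946; k=4: 15776+0+32·17·26=29920 → min 29920.
Length 4: M₁..M₄: k=1: 0+25568+18·18·17=31076; k=2: 10368+15776+18·32·17=35936; k=3: 26100+0+18·29·17=34974 → min 31076 | M₂..M₅: k=2: 0+29920+18·32·26=44896; k=3: 16704+12818+18·29·26=43094; k=4: 25568+0+18·17·26=33524 → min 33524.
Top-level splits: k=1: (M₁..M₁)·(M₂..M₅) → 0+33524+18·18·26 = 41948; k=2: (M₁..M₂)·(M₃..M₅) → 10368+29920+18·32·26 = 55264; k=3: (M₁..M₃)·(M₄..M₅) → 26100+12818+18·29·26 = 52490; k=4: (M₁..M₄)·(M₅..M₅) → 31076+0+18·17·26 = 39032.
Best split is after M₄, i.e. k = 4.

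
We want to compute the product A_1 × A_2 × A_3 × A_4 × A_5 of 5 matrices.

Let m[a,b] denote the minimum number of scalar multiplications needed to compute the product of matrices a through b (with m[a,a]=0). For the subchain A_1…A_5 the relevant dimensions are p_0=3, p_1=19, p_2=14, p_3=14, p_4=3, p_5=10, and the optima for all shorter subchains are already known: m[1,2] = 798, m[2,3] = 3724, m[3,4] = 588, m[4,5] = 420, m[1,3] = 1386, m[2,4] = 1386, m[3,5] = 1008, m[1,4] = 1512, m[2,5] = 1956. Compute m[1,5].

1602

m[1,5] = min over k∈[1,4] of m[1,k]+m[k+1,5]+p_{0}·p_k·p_{5}.
k=1: 0 + 1956 + 3·19·10 = 2526; k=2: 798 + 1008 + 3·14·10 = 2226; k=3: 1386 + 420 + 3·14·10 = 2226; k=4: 1512 + 0 + 3·3·10 = 1602.
Minimum: 1602 at k=4.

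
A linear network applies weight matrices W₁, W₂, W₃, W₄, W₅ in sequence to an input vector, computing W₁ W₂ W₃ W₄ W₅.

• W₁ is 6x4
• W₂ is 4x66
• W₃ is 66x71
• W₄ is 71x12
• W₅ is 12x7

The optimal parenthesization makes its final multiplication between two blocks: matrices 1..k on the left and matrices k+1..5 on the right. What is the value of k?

1

Adjacent pairs: W₁W₂ = 6·4·66 = 1584; W₂W₃ = 4·66·71 = 18744; W₃W₄ = 66·71·12 = 56232; W₄W₅ = 71·12·7 = 5964.
Length 3: W₁..W₃: k=1: 0+18744+6·4·71=20448; k=2: 1584+0+6·66·71=29700 → min 20448 | W₂..W₄: k=2: 0+56232+4·66·12=59400; k=3: 18744+0+4·71·12=22152 → min 22152 | W₃..W₅: k=3: 0+5964+66·71·7=38766; k=4: 56232+0+66·12·7=61776 → min 38766.
Length 4: W₁..W₄: k=1: 0+22152+6·4·12=22440; k=2: 1584+56232+6·66·12=62568; k=3: 20448+0+6·71·12=25560 → min 22440 | W₂..W₅: k=2: 0+38766+4·66·7=40614; k=3: 18744+5964+4·71·7=26696; k=4: 22152+0+4·12·7=22488 → min 22488.
Top-level splits: k=1: (W₁..W₁)·(W₂..W₅) → 0+22488+6·4·7 = 22656; k=2: (W₁..W₂)·(W₃..W₅) → 1584+38766+6·66·7 = 43122; k=3: (W₁..W₃)·(W₄..W₅) → 20448+5964+6·71·7 = 29394; k=4: (W₁..W₄)·(W₅..W₅) → 22440+0+6·12·7 = 22944.
Best split is after W₁, i.e. k = 1.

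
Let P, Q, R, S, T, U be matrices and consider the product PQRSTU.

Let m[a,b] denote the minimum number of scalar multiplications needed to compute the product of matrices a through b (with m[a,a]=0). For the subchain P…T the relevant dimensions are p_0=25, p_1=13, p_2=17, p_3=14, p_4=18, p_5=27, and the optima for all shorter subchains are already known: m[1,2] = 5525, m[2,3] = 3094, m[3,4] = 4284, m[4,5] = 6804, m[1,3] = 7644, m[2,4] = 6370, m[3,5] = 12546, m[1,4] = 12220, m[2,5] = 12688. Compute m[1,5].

21463

m[1,5] = min over k∈[1,4] of m[1,k]+m[k+1,5]+p_{0}·p_k·p_{5}.
k=1: 0 + 12688 + 25·13·27 = 21463; k=2: 5525 + 12546 + 25·17·27 = 29546; k=3: 7644 + 6804 + 25·14·27 = 23898; k=4: 12220 + 0 + 25·18·27 = 24370.
Minimum: 21463 at k=1.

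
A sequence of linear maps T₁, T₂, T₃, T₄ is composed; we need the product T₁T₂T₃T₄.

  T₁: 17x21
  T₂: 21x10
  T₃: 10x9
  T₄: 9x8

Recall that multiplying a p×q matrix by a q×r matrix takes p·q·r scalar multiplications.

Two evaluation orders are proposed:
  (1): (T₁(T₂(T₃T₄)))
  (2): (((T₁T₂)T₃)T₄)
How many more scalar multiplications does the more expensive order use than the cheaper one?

Order (1) = (T₁(T₂(T₃T₄))): (T₃T₄): 10×9 by 9×8 → 10×8, cost 10·9·8 = 720; (T₂(T₃T₄)): 21×10 by 10×8 → 21×8, cost 21·10·8 = 1680; cumulative 2400; (T₁(T₂(T₃T₄))): 17×21 by 21×8 → 17×8, cost 17·21·8 = 2856; cumulative 5256. Total 5256.
Order (2) = (((T₁T₂)T₃)T₄): (T₁T₂): 17×21 by 21×10 → 17×10, cost 17·21·10 = 3570; ((T₁T₂)T₃): 17×10 by 10×9 → 17×9, cost 17·10·9 = 1530; cumulative 5100; (((T₁T₂)T₃)T₄): 17×9 by 9×8 → 17×8, cost 17·9·8 = 1224; cumulative 6324. Total 6324.
Difference: |5256 − 6324| = 1068.

1068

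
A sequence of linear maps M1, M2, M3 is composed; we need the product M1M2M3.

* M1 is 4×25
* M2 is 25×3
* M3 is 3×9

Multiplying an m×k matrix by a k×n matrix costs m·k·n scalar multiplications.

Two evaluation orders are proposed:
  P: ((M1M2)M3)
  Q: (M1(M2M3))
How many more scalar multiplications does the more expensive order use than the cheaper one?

1167

Order P = ((M1M2)M3): (M1M2): 4×25 by 25×3 → 4×3, cost 4·25·3 = 300; ((M1M2)M3): 4×3 by 3×9 → 4×9, cost 4·3·9 = 108; cumulative 408. Total 408.
Order Q = (M1(M2M3)): (M2M3): 25×3 by 3×9 → 25×9, cost 25·3·9 = 675; (M1(M2M3)): 4×25 by 25×9 → 4×9, cost 4·25·9 = 900; cumulative 1575. Total 1575.
Difference: |408 − 1575| = 1167.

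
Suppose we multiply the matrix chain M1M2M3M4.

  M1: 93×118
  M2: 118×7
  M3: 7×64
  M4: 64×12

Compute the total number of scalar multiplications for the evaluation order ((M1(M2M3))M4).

(M2M3): 118×7 by 7×64 → 118×64, cost 118·7·64 = 52864
(M1(M2M3)): 93×118 by 118×64 → 93×64, cost 93·118·64 = 702336; cumulative 755200
((M1(M2M3))M4): 93×64 by 64×12 → 93×12, cost 93·64·12 = 71424; cumulative 826624
Total: 826624 scalar multiplications.

826624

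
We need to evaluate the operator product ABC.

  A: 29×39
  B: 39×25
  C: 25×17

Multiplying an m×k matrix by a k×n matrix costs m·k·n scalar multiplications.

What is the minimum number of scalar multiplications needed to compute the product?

Order (A(BC)): (BC): 39×25 by 25×17 → 39×17, cost 39·25·17 = 16575; (A(BC)): 29×39 by 39×17 → 29×17, cost 29·39·17 = 19227; cumulative 35802. Total 35802.
Order ((AB)C): (AB): 29×39 by 39×25 → 29×25, cost 29·39·25 = 28275; ((AB)C): 29×25 by 25×17 → 29×17, cost 29·25·17 = 12325; cumulative 40600. Total 40600.
Minimum: 35802.

35802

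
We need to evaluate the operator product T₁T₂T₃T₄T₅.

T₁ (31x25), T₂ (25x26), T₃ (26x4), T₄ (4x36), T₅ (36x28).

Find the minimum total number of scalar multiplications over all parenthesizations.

13204

Adjacent pairs: T₁T₂ = 31·25·26 = 20150; T₂T₃ = 25·26·4 = 2600; T₃T₄ = 26·4·36 = 3744; T₄T₅ = 4·36·28 = 4032.
Length 3: T₁..T₃: k=1: 0+2600+31·25·4=5700; k=2: 20150+0+31·26·4=23374 → min 5700 | T₂..T₄: k=2: 0+3744+25·26·36=27144; k=3: 2600+0+25·4·36=6200 → min 6200 | T₃..T₅: k=3: 0+4032+26·4·28=6944; k=4: 3744+0+26·36·28=29952 → min 6944.
Length 4: T₁..T₄: k=1: 0+6200+31·25·36=34100; k=2: 20150+3744+31·26·36=52910; k=3: 5700+0+31·4·36=10164 → min 10164 | T₂..T₅: k=2: 0+6944+25·26·28=25144; k=3: 2600+4032+25·4·28=9432; k=4: 6200+0+25·36·28=31400 → min 9432.
Length 5: T₁..T₅: k=1: 0+9432+31·25·28=31132; k=2: 20150+6944+31·26·28=49662; k=3: 5700+4032+31·4·28=13204; k=4: 10164+0+31·36·28=41412 → min 13204.
Optimal order: ((T₁(T₂T₃))(T₄T₅)) with cost 13204.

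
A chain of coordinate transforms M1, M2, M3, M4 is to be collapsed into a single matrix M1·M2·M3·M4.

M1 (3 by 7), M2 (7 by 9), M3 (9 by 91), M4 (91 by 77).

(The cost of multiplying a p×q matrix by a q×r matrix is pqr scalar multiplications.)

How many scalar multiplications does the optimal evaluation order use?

23667

Adjacent pairs: M1M2 = 3·7·9 = 189; M2M3 = 7·9·91 = 5733; M3M4 = 9·91·77 = 63063.
Length 3: M1..M3: k=1: 0+5733+3·7·91=7644; k=2: 189+0+3·9·91=2646 → min 2646 | M2..M4: k=2: 0+63063+7·9·77=67914; k=3: 5733+0+7·91·77=54782 → min 54782.
Length 4: M1..M4: k=1: 0+54782+3·7·77=56399; k=2: 189+63063+3·9·77=65331; k=3: 2646+0+3·91·77=23667 → min 23667.
Optimal order: (((M1·M2)·M3)·M4) with cost 23667.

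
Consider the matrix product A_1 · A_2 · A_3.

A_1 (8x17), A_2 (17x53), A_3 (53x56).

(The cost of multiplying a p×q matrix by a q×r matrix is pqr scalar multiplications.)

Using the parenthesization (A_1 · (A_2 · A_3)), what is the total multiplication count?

58072

(A_2 · A_3): 17×53 by 53×56 → 17×56, cost 17·53·56 = 50456
(A_1 · (A_2 · A_3)): 8×17 by 17×56 → 8×56, cost 8·17·56 = 7616; cumulative 58072
Total: 58072 scalar multiplications.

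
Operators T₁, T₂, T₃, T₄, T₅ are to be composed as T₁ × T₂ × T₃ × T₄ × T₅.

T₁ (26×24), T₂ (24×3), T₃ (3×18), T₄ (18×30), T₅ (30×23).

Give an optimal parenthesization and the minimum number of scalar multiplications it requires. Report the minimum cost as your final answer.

Adjacent pairs: T₁T₂ = 26·24·3 = 1872; T₂T₃ = 24·3·18 = 1296; T₃T₄ = 3·18·30 = 1620; T₄T₅ = 18·30·23 = 12420.
Length 3: T₁..T₃: k=1: 0+1296+26·24·18=12528; k=2: 1872+0+26·3·18=3276 → min 3276 | T₂..T₄: k=2: 0+1620+24·3·30=3780; k=3: 1296+0+24·18·30=14256 → min 3780 | T₃..T₅: k=3: 0+12420+3·18·23=13662; k=4: 1620+0+3·30·23=3690 → min 3690.
Length 4: T₁..T₄: k=1: 0+3780+26·24·30=22500; k=2: 1872+1620+26·3·30=5832; k=3: 3276+0+26·18·30=17316 → min 5832 | T₂..T₅: k=2: 0+3690+24·3·23=5346; k=3: 1296+12420+24·18·23=23652; k=4: 3780+0+24·30·23=20340 → min 5346.
Length 5: T₁..T₅: k=1: 0+5346+26·24·23=19698; k=2: 1872+3690+26·3·23=7356; k=3: 3276+12420+26·18·23=26460; k=4: 5832+0+26·30·23=23772 → min 7356.
Optimal parenthesization: ((T₁ × T₂) × ((T₃ × T₄) × T₅)) with cost 7356.

7356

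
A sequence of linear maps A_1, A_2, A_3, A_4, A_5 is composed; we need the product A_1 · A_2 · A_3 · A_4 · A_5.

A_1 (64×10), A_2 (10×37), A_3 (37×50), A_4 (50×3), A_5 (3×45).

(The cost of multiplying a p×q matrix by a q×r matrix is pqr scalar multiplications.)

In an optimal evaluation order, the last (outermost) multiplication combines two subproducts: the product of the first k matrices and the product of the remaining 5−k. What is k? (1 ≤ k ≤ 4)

Adjacent pairs: A_1A_2 = 64·10·37 = 23680; A_2A_3 = 10·37·50 = 18500; A_3A_4 = 37·50·3 = 5550; A_4A_5 = 50·3·45 = 6750.
Length 3: A_1..A_3: k=1: 0+18500+64·10·50=50500; k=2: 23680+0+64·37·50=142080 → min 50500 | A_2..A_4: k=2: 0+5550+10·37·3=6660; k=3: 18500+0+10·50·3=20000 → min 6660 | A_3..A_5: k=3: 0+6750+37·50·45=90000; k=4: 5550+0+37·3·45=10545 → min 10545.
Length 4: A_1..A_4: k=1: 0+6660+64·10·3=8580; k=2: 23680+5550+64·37·3=36334; k=3: 50500+0+64·50·3=60100 → min 8580 | A_2..A_5: k=2: 0+10545+10·37·45=27195; k=3: 18500+6750+10·50·45=47750; k=4: 6660+0+10·3·45=8010 → min 8010.
Top-level splits: k=1: (A_1..A_1)·(A_2..A_5) → 0+8010+64·10·45 = 36810; k=2: (A_1..A_2)·(A_3..A_5) → 23680+10545+64·37·45 = 140785; k=3: (A_1..A_3)·(A_4..A_5) → 50500+6750+64·50·45 = 201250; k=4: (A_1..A_4)·(A_5..A_5) → 8580+0+64·3·45 = 17220.
Best split is after A_4, i.e. k = 4.

4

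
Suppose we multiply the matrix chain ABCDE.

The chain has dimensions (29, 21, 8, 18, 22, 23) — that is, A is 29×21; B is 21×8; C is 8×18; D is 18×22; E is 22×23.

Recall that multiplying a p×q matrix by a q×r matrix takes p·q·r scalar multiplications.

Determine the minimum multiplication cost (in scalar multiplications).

17424

Adjacent pairs: AB = 29·21·8 = 4872; BC = 21·8·18 = 3024; CD = 8·18·22 = 3168; DE = 18·22·23 = 9108.
Length 3: A..C: k=1: 0+3024+29·21·18=13986; k=2: 4872+0+29·8·18=9048 → min 9048 | B..D: k=2: 0+3168+21·8·22=6864; k=3: 3024+0+21·18·22=11340 → min 6864 | C..E: k=3: 0+9108+8·18·23=12420; k=4: 3168+0+8·22·23=7216 → min 7216.
Length 4: A..D: k=1: 0+6864+29·21·22=20262; k=2: 4872+3168+29·8·22=13144; k=3: 9048+0+29·18·22=20532 → min 13144 | B..E: k=2: 0+7216+21·8·23=11080; k=3: 3024+9108+21·18·23=20826; k=4: 6864+0+21·22·23=17490 → min 11080.
Length 5: A..E: k=1: 0+11080+29·21·23=25087; k=2: 4872+7216+29·8·23=17424; k=3: 9048+9108+29·18·23=30162; k=4: 13144+0+29·22·23=27818 → min 17424.
Optimal order: ((AB)((CD)E)) with cost 17424.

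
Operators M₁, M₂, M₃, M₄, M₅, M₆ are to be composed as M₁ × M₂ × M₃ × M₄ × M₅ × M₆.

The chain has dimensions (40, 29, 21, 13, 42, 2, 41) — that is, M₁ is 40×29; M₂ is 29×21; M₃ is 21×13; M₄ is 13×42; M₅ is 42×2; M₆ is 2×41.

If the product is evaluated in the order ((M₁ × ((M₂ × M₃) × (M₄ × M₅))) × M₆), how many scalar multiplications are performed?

(M₂ × M₃): 29×21 by 21×13 → 29×13, cost 29·21·13 = 7917
(M₄ × M₅): 13×42 by 42×2 → 13×2, cost 13·42·2 = 1092
((M₂ × M₃) × (M₄ × M₅)): 29×13 by 13×2 → 29×2, cost 29·13·2 = 754; cumulative 9763
(M₁ × ((M₂ × M₃) × (M₄ × M₅))): 40×29 by 29×2 → 40×2, cost 40·29·2 = 2320; cumulative 12083
((M₁ × ((M₂ × M₃) × (M₄ × M₅))) × M₆): 40×2 by 2×41 → 40×41, cost 40·2·41 = 3280; cumulative 15363
Total: 15363 scalar multiplications.

15363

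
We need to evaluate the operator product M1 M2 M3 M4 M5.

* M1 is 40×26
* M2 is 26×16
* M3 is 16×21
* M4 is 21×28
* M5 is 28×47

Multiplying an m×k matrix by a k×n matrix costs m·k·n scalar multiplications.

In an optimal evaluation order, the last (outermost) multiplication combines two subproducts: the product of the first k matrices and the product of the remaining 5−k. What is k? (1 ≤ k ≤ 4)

Adjacent pairs: M1M2 = 40·26·16 = 16640; M2M3 = 26·16·21 = 8736; M3M4 = 16·21·28 = 9408; M4M5 = 21·28·47 = 27636.
Length 3: M1..M3: k=1: 0+8736+40·26·21=30576; k=2: 16640+0+40·16·21=30080 → min 30080 | M2..M4: k=2: 0+9408+26·16·28=21056; k=3: 8736+0+26·21·28=24024 → min 21056 | M3..M5: k=3: 0+27636+16·21·47=43428; k=4: 9408+0+16·28·47=30464 → min 30464.
Length 4: M1..M4: k=1: 0+21056+40·26·28=50176; k=2: 16640+9408+40·16·28=43968; k=3: 30080+0+40·21·28=53600 → min 43968 | M2..M5: k=2: 0+30464+26·16·47=50016; k=3: 8736+27636+26·21·47=62034; k=4: 21056+0+26·28·47=55272 → min 50016.
Top-level splits: k=1: (M1..M1)·(M2..M5) → 0+50016+40·26·47 = 98896; k=2: (M1..M2)·(M3..M5) → 16640+30464+40·16·47 = 77184; k=3: (M1..M3)·(M4..M5) → 30080+27636+40·21·47 = 97196; k=4: (M1..M4)·(M5..M5) → 43968+0+40·28·47 = 96608.
Best split is after M2, i.e. k = 2.

2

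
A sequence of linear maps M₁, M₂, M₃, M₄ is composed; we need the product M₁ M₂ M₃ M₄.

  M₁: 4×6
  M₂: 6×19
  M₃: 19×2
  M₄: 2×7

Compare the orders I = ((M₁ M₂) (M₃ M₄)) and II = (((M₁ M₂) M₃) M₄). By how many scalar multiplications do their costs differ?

Order I = ((M₁ M₂) (M₃ M₄)): (M₁ M₂): 4×6 by 6×19 → 4×19, cost 4·6·19 = 456; (M₃ M₄): 19×2 by 2×7 → 19×7, cost 19·2·7 = 266; ((M₁ M₂) (M₃ M₄)): 4×19 by 19×7 → 4×7, cost 4·19·7 = 532; cumulative 1254. Total 1254.
Order II = (((M₁ M₂) M₃) M₄): (M₁ M₂): 4×6 by 6×19 → 4×19, cost 4·6·19 = 456; ((M₁ M₂) M₃): 4×19 by 19×2 → 4×2, cost 4·19·2 = 152; cumulative 608; (((M₁ M₂) M₃) M₄): 4×2 by 2×7 → 4×7, cost 4·2·7 = 56; cumulative 664. Total 664.
Difference: |1254 − 664| = 590.

590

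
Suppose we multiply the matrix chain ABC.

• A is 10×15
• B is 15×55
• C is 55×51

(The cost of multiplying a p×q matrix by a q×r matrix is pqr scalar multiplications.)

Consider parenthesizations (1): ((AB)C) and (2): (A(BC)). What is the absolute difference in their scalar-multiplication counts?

Order (1) = ((AB)C): (AB): 10×15 by 15×55 → 10×55, cost 10·15·55 = 8250; ((AB)C): 10×55 by 55×51 → 10×51, cost 10·55·51 = 28050; cumulative 36300. Total 36300.
Order (2) = (A(BC)): (BC): 15×55 by 55×51 → 15×51, cost 15·55·51 = 42075; (A(BC)): 10×15 by 15×51 → 10×51, cost 10·15·51 = 7650; cumulative 49725. Total 49725.
Difference: |36300 − 49725| = 13425.

13425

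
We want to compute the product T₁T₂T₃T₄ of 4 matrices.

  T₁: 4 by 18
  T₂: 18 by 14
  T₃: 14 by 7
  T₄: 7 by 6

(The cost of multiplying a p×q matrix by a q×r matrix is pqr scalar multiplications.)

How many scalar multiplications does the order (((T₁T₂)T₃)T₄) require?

(T₁T₂): 4×18 by 18×14 → 4×14, cost 4·18·14 = 1008
((T₁T₂)T₃): 4×14 by 14×7 → 4×7, cost 4·14·7 = 392; cumulative 1400
(((T₁T₂)T₃)T₄): 4×7 by 7×6 → 4×6, cost 4·7·6 = 168; cumulative 1568
Total: 1568 scalar multiplications.

1568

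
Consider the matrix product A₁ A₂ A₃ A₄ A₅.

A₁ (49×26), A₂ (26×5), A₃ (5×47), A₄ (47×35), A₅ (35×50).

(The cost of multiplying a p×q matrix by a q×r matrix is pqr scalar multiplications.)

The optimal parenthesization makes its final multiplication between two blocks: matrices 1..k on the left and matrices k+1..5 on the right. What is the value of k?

Adjacent pairs: A₁A₂ = 49·26·5 = 6370; A₂A₃ = 26·5·47 = 6110; A₃A₄ = 5·47·35 = 8225; A₄A₅ = 47·35·50 = 82250.
Length 3: A₁..A₃: k=1: 0+6110+49·26·47=65988; k=2: 6370+0+49·5·47=17885 → min 17885 | A₂..A₄: k=2: 0+8225+26·5·35=12775; k=3: 6110+0+26·47·35=48880 → min 12775 | A₃..A₅: k=3: 0+82250+5·47·50=94000; k=4: 8225+0+5·35·50=16975 → min 16975.
Length 4: A₁..A₄: k=1: 0+12775+49·26·35=57365; k=2: 6370+8225+49·5·35=23170; k=3: 17885+0+49·47·35=98490 → min 23170 | A₂..A₅: k=2: 0+16975+26·5·50=23475; k=3: 6110+82250+26·47·50=149460; k=4: 12775+0+26·35·50=58275 → min 23475.
Top-level splits: k=1: (A₁..A₁)·(A₂..A₅) → 0+23475+49·26·50 = 87175; k=2: (A₁..A₂)·(A₃..A₅) → 6370+16975+49·5·50 = 35595; k=3: (A₁..A₃)·(A₄..A₅) → 17885+82250+49·47·50 = 215285; k=4: (A₁..A₄)·(A₅..A₅) → 23170+0+49·35·50 = 108920.
Best split is after A₂, i.e. k = 2.

2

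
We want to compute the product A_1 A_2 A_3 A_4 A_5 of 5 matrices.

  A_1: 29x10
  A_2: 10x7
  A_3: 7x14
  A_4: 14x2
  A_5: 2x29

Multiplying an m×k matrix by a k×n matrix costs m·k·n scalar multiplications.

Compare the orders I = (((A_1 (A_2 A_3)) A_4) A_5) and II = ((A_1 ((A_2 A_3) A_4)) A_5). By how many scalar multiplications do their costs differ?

4012

Order I = (((A_1 (A_2 A_3)) A_4) A_5): (A_2 A_3): 10×7 by 7×14 → 10×14, cost 10·7·14 = 980; (A_1 (A_2 A_3)): 29×10 by 10×14 → 29×14, cost 29·10·14 = 4060; cumulative 5040; ((A_1 (A_2 A_3)) A_4): 29×14 by 14×2 → 29×2, cost 29·14·2 = 812; cumulative 5852; (((A_1 (A_2 A_3)) A_4) A_5): 29×2 by 2×29 → 29×29, cost 29·2·29 = 1682; cumulative 7534. Total 7534.
Order II = ((A_1 ((A_2 A_3) A_4)) A_5): (A_2 A_3): 10×7 by 7×14 → 10×14, cost 10·7·14 = 980; ((A_2 A_3) A_4): 10×14 by 14×2 → 10×2, cost 10·14·2 = 280; cumulative 1260; (A_1 ((A_2 A_3) A_4)): 29×10 by 10×2 → 29×2, cost 29·10·2 = 580; cumulative 1840; ((A_1 ((A_2 A_3) A_4)) A_5): 29×2 by 2×29 → 29×29, cost 29·2·29 = 1682; cumulative 3522. Total 3522.
Difference: |7534 − 3522| = 4012.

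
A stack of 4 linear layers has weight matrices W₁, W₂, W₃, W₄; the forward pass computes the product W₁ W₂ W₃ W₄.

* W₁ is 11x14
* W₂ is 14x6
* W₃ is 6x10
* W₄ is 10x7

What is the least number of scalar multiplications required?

1806

Adjacent pairs: W₁W₂ = 11·14·6 = 924; W₂W₃ = 14·6·10 = 840; W₃W₄ = 6·10·7 = 420.
Length 3: W₁..W₃: k=1: 0+840+11·14·10=2380; k=2: 924+0+11·6·10=1584 → min 1584 | W₂..W₄: k=2: 0+420+14·6·7=1008; k=3: 840+0+14·10·7=1820 → min 1008.
Length 4: W₁..W₄: k=1: 0+1008+11·14·7=2086; k=2: 924+420+11·6·7=1806; k=3: 1584+0+11·10·7=2354 → min 1806.
Optimal order: ((W₁ W₂) (W₃ W₄)) with cost 1806.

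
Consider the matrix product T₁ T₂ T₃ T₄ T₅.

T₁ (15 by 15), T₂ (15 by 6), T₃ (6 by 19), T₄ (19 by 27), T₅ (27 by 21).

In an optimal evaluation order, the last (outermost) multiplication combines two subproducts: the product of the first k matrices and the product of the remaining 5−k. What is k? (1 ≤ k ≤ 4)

Adjacent pairs: T₁T₂ = 15·15·6 = 1350; T₂T₃ = 15·6·19 = 1710; T₃T₄ = 6·19·27 = 3078; T₄T₅ = 19·27·21 = 10773.
Length 3: T₁..T₃: k=1: 0+1710+15·15·19=5985; k=2: 1350+0+15·6·19=3060 → min 3060 | T₂..T₄: k=2: 0+3078+15·6·27=5508; k=3: 1710+0+15·19·27=9405 → min 5508 | T₃..T₅: k=3: 0+10773+6·19·21=13167; k=4: 3078+0+6·27·21=6480 → min 6480.
Length 4: T₁..T₄: k=1: 0+5508+15·15·27=11583; k=2: 1350+3078+15·6·27=6858; k=3: 3060+0+15·19·27=10755 → min 6858 | T₂..T₅: k=2: 0+6480+15·6·21=8370; k=3: 1710+10773+15·19·21=18468; k=4: 5508+0+15·27·21=14013 → min 8370.
Top-level splits: k=1: (T₁..T₁)·(T₂..T₅) → 0+8370+15·15·21 = 13095; k=2: (T₁..T₂)·(T₃..T₅) → 1350+6480+15·6·21 = 9720; k=3: (T₁..T₃)·(T₄..T₅) → 3060+10773+15·19·21 = 19818; k=4: (T₁..T₄)·(T₅..T₅) → 6858+0+15·27·21 = 15363.
Best split is after T₂, i.e. k = 2.

2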